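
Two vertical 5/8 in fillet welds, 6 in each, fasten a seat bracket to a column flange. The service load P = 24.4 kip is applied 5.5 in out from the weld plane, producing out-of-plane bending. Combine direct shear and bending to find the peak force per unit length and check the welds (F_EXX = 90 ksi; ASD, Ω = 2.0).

L_w = 2 × 6 = 12 in; section modulus (unit throat) S = 2 × L²/6 = 12 in².
Direct shear f_v = P/L_w = 24.4/12 = 2.033 kip/in.
Moment M = P × e = 24.4 × 5.5 = 134.2 kip·in; bending f_b = M/S = 11.18 kip/in.
f_max = √(f_v² + f_b²) = √(2.033² + 11.18²) = 11.37 kip/in.
r_n/Ω = (1/2.0) × 0.6 × 90 × (0.707 × 0.625) = 11.93 kip/in → adequate.

f_max ≈ 11.4 kip/in; adequate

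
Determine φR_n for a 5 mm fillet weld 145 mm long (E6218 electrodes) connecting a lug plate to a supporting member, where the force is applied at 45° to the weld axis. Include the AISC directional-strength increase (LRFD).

E62XX → F_EXX = 620 MPa.
t_e = 0.707 × 5 = 3.535 mm; A_we = 3.535 × 145 = 512.6 mm².
Directional factor: 1.0 + 0.5 sin^1.5(45°) = 1.297.
F_nw = 0.6 × 620 × 1.297 = 482.6 MPa.
φR_n = 0.75 × 482.6 × 512.6 × 10⁻³ = 185.5 kN.

φR_n ≈ 186 kN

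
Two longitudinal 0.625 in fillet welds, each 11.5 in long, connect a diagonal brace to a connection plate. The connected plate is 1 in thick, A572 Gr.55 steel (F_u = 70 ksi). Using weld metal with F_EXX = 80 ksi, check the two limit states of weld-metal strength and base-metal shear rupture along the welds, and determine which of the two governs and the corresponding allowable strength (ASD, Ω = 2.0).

t_e = 0.707 × 0.625 = 0.4419 in; L = 23 in.
Weld metal: R_n/Ω = (1/2.0) × 0.6 × 80 × 0.4419 × 23 = 243.9 kip.
Base metal (shear rupture): R_n/Ω = (1/2.0) × 0.6 × 70 × 1 × 23 = 483 kip.
Governing: weld metal.

R_n/Ω ≈ 244 kip (weld metal governs)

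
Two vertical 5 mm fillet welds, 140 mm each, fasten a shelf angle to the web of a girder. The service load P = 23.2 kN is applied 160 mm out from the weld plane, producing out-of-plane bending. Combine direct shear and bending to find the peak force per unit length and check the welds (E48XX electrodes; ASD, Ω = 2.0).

f_max ≈ 574 N/mm; NOT adequate

E48XX → F_EXX = 480 MPa.
L_w = 2 × 140 = 280 mm; section modulus (unit throat) S = 2 × L²/6 = 6533 mm².
Direct shear f_v = P/L_w = 23.2×10³/280 = 82.86 N/mm.
Moment M = P × e = 23.2×10³ × 160 = 3712000 N·mm; bending f_b = M/S = 568.2 N/mm.
f_max = √(f_v² + f_b²) = √(82.86² + 568.2²) = 574.2 N/mm.
r_n/Ω = (1/2.0) × 0.6 × 480 × (0.707 × 5) = 509 N/mm → NOT adequate.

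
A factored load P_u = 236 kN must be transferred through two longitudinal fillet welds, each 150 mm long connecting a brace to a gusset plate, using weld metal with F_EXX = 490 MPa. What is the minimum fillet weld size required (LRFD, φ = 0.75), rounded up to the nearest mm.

w = 6 mm

Total weld length L = 300 mm.
Required throat t_e = P_u / (φ × 0.6 F_EXX × L) = 236 / (0.75 × 0.6 × 490 × 300 × 10⁻³) = 3.568 mm.
Required leg w = t_e / 0.707 = 5.046 mm → use 6 mm.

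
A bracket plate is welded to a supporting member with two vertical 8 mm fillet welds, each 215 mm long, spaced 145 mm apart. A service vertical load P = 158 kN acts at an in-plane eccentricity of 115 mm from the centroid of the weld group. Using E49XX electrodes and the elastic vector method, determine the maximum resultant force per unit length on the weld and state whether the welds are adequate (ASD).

f_max ≈ 863 N/mm; NOT adequate

E49XX → F_EXX = 490 MPa.
Total weld length L_w = 430 mm. Treat welds as unit-width lines.
Polar moment about centroid: J = 2[d³/12 + d(b/2)²] = 2[215³/12 + 215×72.5²] = 3917000 mm³.
Direct shear f_v = P/L_w = 158×10³ / 430 = 367.4 N/mm (vertical).
Torsion M = P·e = 158×10³ × 115 = 18170000 N·mm.
Critical point at (x, y) = (72.5, 107.5) from centroid. f_tx = M·y/J = 498.7 N/mm; f_ty = M·x/J = 336.3 N/mm.
Resultant f_max = √[f_tx² + (f_v + f_ty)²] = √[498.7² + (367.4 + 336.3)²] = 862.6 N/mm.
Capacity per unit length: r_n/Ω = (1/2.0) × 0.6 × 490 × (0.707 × 8) = 831.4 N/mm.
862.6 > 831.4 → NOT adequate.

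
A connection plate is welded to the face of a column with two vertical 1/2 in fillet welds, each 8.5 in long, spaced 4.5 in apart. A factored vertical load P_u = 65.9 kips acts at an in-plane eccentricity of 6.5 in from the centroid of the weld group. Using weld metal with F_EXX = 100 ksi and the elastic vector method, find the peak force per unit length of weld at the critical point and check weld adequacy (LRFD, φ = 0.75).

Total weld length L_w = 17 in. Treat welds as unit-width lines.
Polar moment about centroid: J = 2[d³/12 + d(b/2)²] = 2[8.5³/12 + 8.5×2.25²] = 188.4 in³.
Direct shear f_v = P/L_w = 65.9 / 17 = 3.876 kip/in (vertical).
Torsion M = P·e = 65.9 × 6.5 = 428.35 kip·in.
Critical point at (x, y) = (2.25, 4.25) from centroid. f_tx = M·y/J = 9.662 kip/in; f_ty = M·x/J = 5.115 kip/in.
Resultant f_max = √[f_tx² + (f_v + f_ty)²] = √[9.662² + (3.876 + 5.115)²] = 13.2 kip/in.
Capacity per unit length: φr_n = 0.75 × 0.6 × 100 × (0.707 × 0.5) = 15.91 kip/in.
13.2 ≤ 15.91 → adequate.

f_max ≈ 13.2 kip/in; adequate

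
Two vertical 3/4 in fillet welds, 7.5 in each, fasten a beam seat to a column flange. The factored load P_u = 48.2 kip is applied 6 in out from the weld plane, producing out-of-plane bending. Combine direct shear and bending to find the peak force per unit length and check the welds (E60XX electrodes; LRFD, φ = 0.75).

f_max ≈ 15.8 kip/in; NOT adequate

E60XX → F_EXX = 60 ksi.
L_w = 2 × 7.5 = 15 in; section modulus (unit throat) S = 2 × L²/6 = 18.75 in².
Direct shear f_v = P/L_w = 48.2/15 = 3.213 kip/in.
Moment M = P × e = 48.2 × 6 = 289.2 kip·in; bending f_b = M/S = 15.42 kip/in.
f_max = √(f_v² + f_b²) = √(3.213² + 15.42²) = 15.76 kip/in.
φr_n = 0.75 × 0.6 × 60 × (0.707 × 0.75) = 14.32 kip/in → NOT adequate.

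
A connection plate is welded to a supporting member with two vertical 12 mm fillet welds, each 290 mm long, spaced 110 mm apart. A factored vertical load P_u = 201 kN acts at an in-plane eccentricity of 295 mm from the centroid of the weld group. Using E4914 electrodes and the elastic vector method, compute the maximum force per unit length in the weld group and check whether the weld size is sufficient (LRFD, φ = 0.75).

E49XX → F_EXX = 490 MPa.
Total weld length L_w = 580 mm. Treat welds as unit-width lines.
Polar moment about centroid: J = 2[d³/12 + d(b/2)²] = 2[290³/12 + 290×55²] = 5819000 mm³.
Direct shear f_v = P/L_w = 201×10³ / 580 = 346.6 N/mm (vertical).
Torsion M = P·e = 201×10³ × 295 = 59295000 N·mm.
Critical point at (x, y) = (55, 145) from centroid. f_tx = M·y/J = 1477 N/mm; f_ty = M·x/J = 560.4 N/mm.
Resultant f_max = √[f_tx² + (f_v + f_ty)²] = √[1477² + (346.6 + 560.4)²] = 1734 N/mm.
Capacity per unit length: φr_n = 0.75 × 0.6 × 490 × (0.707 × 12) = 1871 N/mm.
1734 ≤ 1871 → adequate.

f_max ≈ 1730 N/mm; adequate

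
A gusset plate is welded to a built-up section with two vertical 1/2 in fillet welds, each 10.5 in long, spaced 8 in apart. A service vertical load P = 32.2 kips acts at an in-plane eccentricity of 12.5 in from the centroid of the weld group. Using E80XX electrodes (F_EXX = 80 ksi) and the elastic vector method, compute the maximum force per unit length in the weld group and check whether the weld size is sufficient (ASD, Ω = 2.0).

Total weld length L_w = 21 in. Treat welds as unit-width lines.
Polar moment about centroid: J = 2[d³/12 + d(b/2)²] = 2[10.5³/12 + 10.5×4²] = 528.9 in³.
Direct shear f_v = P/L_w = 32.2 / 21 = 1.533 kip/in (vertical).
Torsion M = P·e = 32.2 × 12.5 = 402.5 kip·in.
Critical point at (x, y) = (4, 5.25) from centroid. f_tx = M·y/J = 3.995 kip/in; f_ty = M·x/J = 3.044 kip/in.
Resultant f_max = √[f_tx² + (f_v + f_ty)²] = √[3.995² + (1.533 + 3.044)²] = 6.075 kip/in.
Capacity per unit length: r_n/Ω = (1/2.0) × 0.6 × 80 × (0.707 × 0.5) = 8.484 kip/in.
6.075 ≤ 8.484 → adequate.

f_max ≈ 6.08 kip/in; adequate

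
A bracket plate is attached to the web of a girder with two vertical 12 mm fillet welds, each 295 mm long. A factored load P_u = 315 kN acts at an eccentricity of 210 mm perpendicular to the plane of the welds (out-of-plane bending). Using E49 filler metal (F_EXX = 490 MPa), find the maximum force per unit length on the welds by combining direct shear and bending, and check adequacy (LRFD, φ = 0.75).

L_w = 2 × 295 = 590 mm; section modulus (unit throat) S = 2 × L²/6 = 29010 mm².
Direct shear f_v = P/L_w = 315×10³/590 = 533.9 N/mm.
Moment M = P × e = 315×10³ × 210 = 66150000 N·mm; bending f_b = M/S = 2280 N/mm.
f_max = √(f_v² + f_b²) = √(533.9² + 2280²) = 2342 N/mm.
φr_n = 0.75 × 0.6 × 490 × (0.707 × 12) = 1871 N/mm → NOT adequate.

f_max ≈ 2340 N/mm; NOT adequate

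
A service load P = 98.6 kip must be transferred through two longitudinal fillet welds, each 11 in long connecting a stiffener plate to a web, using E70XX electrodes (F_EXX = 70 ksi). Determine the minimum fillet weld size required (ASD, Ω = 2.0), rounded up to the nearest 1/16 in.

Total weld length L = 22 in.
Required throat t_e = P × Ω / (0.6 F_EXX × L) = 98.6 × 2.0 / (0.6 × 70 × 22) = 0.2134 in.
Required leg w = t_e / 0.707 = 0.3019 in → use 5/16 in.

w = 5/16 in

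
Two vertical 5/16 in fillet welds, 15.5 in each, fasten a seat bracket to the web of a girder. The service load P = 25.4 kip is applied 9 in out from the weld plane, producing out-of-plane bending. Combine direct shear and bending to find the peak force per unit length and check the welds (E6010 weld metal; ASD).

E60XX → F_EXX = 60 ksi.
L_w = 2 × 15.5 = 31 in; section modulus (unit throat) S = 2 × L²/6 = 80.08 in².
Direct shear f_v = P/L_w = 25.4/31 = 0.8194 kip/in.
Moment M = P × e = 25.4 × 9 = 228.6 kip·in; bending f_b = M/S = 2.855 kip/in.
f_max = √(f_v² + f_b²) = √(0.8194² + 2.855²) = 2.97 kip/in.
r_n/Ω = (1/2.0) × 0.6 × 60 × (0.707 × 0.3125) = 3.977 kip/in → adequate.

f_max ≈ 2.97 kip/in; adequate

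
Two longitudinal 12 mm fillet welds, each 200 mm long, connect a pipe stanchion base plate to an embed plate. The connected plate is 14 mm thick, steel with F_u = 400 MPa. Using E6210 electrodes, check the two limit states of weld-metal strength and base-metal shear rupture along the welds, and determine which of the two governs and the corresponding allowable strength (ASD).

E62XX → F_EXX = 620 MPa.
t_e = 0.707 × 12 = 8.484 mm; L = 400 mm.
Weld metal: R_n/Ω = (1/2.0) × 0.6 × 620 × 8.484 × 400 × 10⁻³ = 631.2 kN.
Base metal (shear rupture): R_n/Ω = (1/2.0) × 0.6 × 400 × 14 × 400 × 10⁻³ = 672 kN.
Governing: weld metal.

R_n/Ω ≈ 631 kN (weld metal governs)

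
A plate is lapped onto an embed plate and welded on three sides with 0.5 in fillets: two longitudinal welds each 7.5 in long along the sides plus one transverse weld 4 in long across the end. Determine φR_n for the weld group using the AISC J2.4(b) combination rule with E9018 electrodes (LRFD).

φR_n ≈ 272 kips

E90XX → F_EXX = 90 ksi.
t_e = 0.707 × 0.5 = 0.3535 in.
R_nwl = 0.6 × 90 × 0.3535 × 15 = 286.3 kips (longitudinal, 2 welds).
R_nwt = 0.6 × 90 × 0.3535 × 4 = 76.36 kips (transverse, base value).
(i) R_nwl + R_nwt = 362.7 kips; (ii) 0.85 R_nwl + 1.5 R_nwt = 357.9 kips.
R_n = max = 362.7 kips [governs: (i)]; φR_n = 272 kips.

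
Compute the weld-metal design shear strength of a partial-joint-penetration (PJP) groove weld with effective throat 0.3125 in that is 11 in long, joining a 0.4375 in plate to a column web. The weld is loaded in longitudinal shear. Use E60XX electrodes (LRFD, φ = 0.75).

E60XX → F_EXX = 60 ksi.
Effective throat (given) t_e = 0.3125 in.
A_we = 0.3125 × 11 = 3.438 in².
F_nw = 0.6 F_EXX = 36 ksi.
φR_n = 0.75 × 36 × 3.438 = 92.81 kips.

φR_n ≈ 92.8 kips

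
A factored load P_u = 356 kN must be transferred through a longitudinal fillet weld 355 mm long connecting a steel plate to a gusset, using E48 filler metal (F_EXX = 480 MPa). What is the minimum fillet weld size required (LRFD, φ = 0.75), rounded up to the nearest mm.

Total weld length L = 355 mm.
Required throat t_e = P_u / (φ × 0.6 F_EXX × L) = 356 / (0.75 × 0.6 × 480 × 355 × 10⁻³) = 4.643 mm.
Required leg w = t_e / 0.707 = 6.567 mm → use 7 mm.

w = 7 mm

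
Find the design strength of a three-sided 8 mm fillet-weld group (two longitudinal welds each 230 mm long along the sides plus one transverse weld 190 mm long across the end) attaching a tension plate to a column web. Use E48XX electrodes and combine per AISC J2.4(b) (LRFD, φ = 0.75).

E48XX → F_EXX = 480 MPa.
t_e = 0.707 × 8 = 5.656 mm.
R_nwl = 0.6 × 480 × 5.656 × 460 × 10⁻³ = 749.3 kN (longitudinal, 2 welds).
R_nwt = 0.6 × 480 × 5.656 × 190 × 10⁻³ = 309.5 kN (transverse, base value).
(i) R_nwl + R_nwt = 1059 kN; (ii) 0.85 R_nwl + 1.5 R_nwt = 1101 kN.
R_n = max = 1101 kN [governs: (ii)]; φR_n = 825.9 kN.

φR_n ≈ 826 kN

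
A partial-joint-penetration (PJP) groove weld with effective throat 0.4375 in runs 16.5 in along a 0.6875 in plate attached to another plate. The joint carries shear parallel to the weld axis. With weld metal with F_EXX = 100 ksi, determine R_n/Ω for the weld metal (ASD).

Effective throat (given) t_e = 0.4375 in.
A_we = 0.4375 × 16.5 = 7.219 in².
F_nw = 0.6 F_EXX = 60 ksi.
R_n/Ω = (60 × 7.219) / 2.0 = 216.6 kips.

R_n/Ω ≈ 217 kips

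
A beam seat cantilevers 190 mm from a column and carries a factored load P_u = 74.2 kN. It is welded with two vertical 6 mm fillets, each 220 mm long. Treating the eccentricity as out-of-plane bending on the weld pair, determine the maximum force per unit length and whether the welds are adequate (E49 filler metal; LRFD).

f_max ≈ 890 N/mm; adequate

E49XX → F_EXX = 490 MPa.
L_w = 2 × 220 = 440 mm; section modulus (unit throat) S = 2 × L²/6 = 16130 mm².
Direct shear f_v = P/L_w = 74.2×10³/440 = 168.6 N/mm.
Moment M = P × e = 74.2×10³ × 190 = 14098000 N·mm; bending f_b = M/S = 873.8 N/mm.
f_max = √(f_v² + f_b²) = √(168.6² + 873.8²) = 890 N/mm.
φr_n = 0.75 × 0.6 × 490 × (0.707 × 6) = 935.4 N/mm → adequate.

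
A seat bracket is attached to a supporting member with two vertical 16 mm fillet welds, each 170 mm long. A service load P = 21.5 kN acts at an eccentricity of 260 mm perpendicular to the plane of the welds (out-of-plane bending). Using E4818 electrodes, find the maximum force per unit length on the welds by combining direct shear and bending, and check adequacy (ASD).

f_max ≈ 584 N/mm; adequate

E48XX → F_EXX = 480 MPa.
L_w = 2 × 170 = 340 mm; section modulus (unit throat) S = 2 × L²/6 = 9633 mm².
Direct shear f_v = P/L_w = 21.5×10³/340 = 63.24 N/mm.
Moment M = P × e = 21.5×10³ × 260 = 5590000 N·mm; bending f_b = M/S = 580.3 N/mm.
f_max = √(f_v² + f_b²) = √(63.24² + 580.3²) = 583.7 N/mm.
r_n/Ω = (1/2.0) × 0.6 × 480 × (0.707 × 16) = 1629 N/mm → adequate.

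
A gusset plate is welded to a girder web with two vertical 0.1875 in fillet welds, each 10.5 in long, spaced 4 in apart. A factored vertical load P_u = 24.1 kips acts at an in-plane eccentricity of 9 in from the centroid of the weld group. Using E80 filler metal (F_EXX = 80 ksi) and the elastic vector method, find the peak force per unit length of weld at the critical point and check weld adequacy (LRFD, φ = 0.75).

Total weld length L_w = 21 in. Treat welds as unit-width lines.
Polar moment about centroid: J = 2[d³/12 + d(b/2)²] = 2[10.5³/12 + 10.5×2²] = 276.9 in³.
Direct shear f_v = P/L_w = 24.1 / 21 = 1.148 kip/in (vertical).
Torsion M = P·e = 24.1 × 9 = 216.9 kip·in.
Critical point at (x, y) = (2, 5.25) from centroid. f_tx = M·y/J = 4.112 kip/in; f_ty = M·x/J = 1.566 kip/in.
Resultant f_max = √[f_tx² + (f_v + f_ty)²] = √[4.112² + (1.148 + 1.566)²] = 4.927 kip/in.
Capacity per unit length: φr_n = 0.75 × 0.6 × 80 × (0.707 × 0.1875) = 4.772 kip/in.
4.927 > 4.772 → NOT adequate.

f_max ≈ 4.93 kip/in; NOT adequate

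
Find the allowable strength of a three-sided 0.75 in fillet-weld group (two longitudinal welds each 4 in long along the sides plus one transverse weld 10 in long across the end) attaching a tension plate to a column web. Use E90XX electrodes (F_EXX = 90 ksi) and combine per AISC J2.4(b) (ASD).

R_n/Ω ≈ 312 kips

t_e = 0.707 × 0.75 = 0.5302 in.
R_nwl = 0.6 × 90 × 0.5302 × 8 = 229.1 kips (longitudinal, 2 welds).
R_nwt = 0.6 × 90 × 0.5302 × 10 = 286.3 kips (transverse, base value).
(i) R_nwl + R_nwt = 515.4 kips; (ii) 0.85 R_nwl + 1.5 R_nwt = 624.2 kips.
R_n = max = 624.2 kips [governs: (ii)]; R_n/Ω = 312.1 kips.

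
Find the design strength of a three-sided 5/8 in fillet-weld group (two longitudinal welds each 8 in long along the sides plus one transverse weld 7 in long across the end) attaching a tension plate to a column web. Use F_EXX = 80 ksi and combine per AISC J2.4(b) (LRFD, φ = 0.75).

t_e = 0.707 × 0.625 = 0.4419 in.
R_nwl = 0.6 × 80 × 0.4419 × 16 = 339.4 kips (longitudinal, 2 welds).
R_nwt = 0.6 × 80 × 0.4419 × 7 = 148.5 kips (transverse, base value).
(i) R_nwl + R_nwt = 487.8 kips; (ii) 0.85 R_nwl + 1.5 R_nwt = 511.2 kips.
R_n = max = 511.2 kips [governs: (ii)]; φR_n = 383.4 kips.

φR_n ≈ 383 kips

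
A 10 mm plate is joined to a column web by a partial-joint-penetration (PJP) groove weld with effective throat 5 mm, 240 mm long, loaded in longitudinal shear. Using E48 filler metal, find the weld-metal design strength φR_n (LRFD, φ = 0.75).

E48XX → F_EXX = 480 MPa.
Effective throat (given) t_e = 5 mm.
A_we = 5 × 240 = 1200 mm².
F_nw = 0.6 F_EXX = 288 MPa.
φR_n = 0.75 × 288 × 1200 × 10⁻³ = 259.2 kN.

φR_n ≈ 259 kN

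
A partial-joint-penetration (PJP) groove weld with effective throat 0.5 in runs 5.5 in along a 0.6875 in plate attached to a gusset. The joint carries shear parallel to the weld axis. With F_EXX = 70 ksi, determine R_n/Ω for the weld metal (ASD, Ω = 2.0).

Effective throat (given) t_e = 0.5 in.
A_we = 0.5 × 5.5 = 2.75 in².
F_nw = 0.6 F_EXX = 42 ksi.
R_n/Ω = (42 × 2.75) / 2.0 = 57.75 kips.

R_n/Ω ≈ 57.8 kips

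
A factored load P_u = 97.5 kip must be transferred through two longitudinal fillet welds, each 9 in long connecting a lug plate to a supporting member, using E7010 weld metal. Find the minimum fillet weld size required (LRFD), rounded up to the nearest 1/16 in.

w = 1/4 in

E70XX → F_EXX = 70 ksi.
Total weld length L = 18 in.
Required throat t_e = P_u / (φ × 0.6 F_EXX × L) = 97.5 / (0.75 × 0.6 × 70 × 18) = 0.172 in.
Required leg w = t_e / 0.707 = 0.2432 in → use 1/4 in.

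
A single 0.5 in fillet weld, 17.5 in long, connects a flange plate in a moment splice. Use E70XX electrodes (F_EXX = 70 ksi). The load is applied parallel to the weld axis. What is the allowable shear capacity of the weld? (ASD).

R_n/Ω ≈ 130 kip

Effective throat t_e = 0.707 × 0.5 = 0.3535 in.
Total length L = 17.5 in; A_we = 0.3535 × 17.5 = 6.186 in².
F_nw = 0.6 F_EXX = 0.6 × 70 = 42 ksi.
R_n = 42 × 6.186 = 259.8 kip; R_n/Ω = 259.8/2.0 = 129.9 kip.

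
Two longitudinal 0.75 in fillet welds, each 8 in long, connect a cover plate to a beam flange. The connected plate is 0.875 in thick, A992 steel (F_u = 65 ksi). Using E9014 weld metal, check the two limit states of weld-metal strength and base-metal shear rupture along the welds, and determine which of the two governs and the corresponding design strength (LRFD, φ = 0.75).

E90XX → F_EXX = 90 ksi.
t_e = 0.707 × 0.75 = 0.5302 in; L = 16 in.
Weld metal: φR_n = 0.75 × 0.6 × 90 × 0.5302 × 16 = 343.6 kip.
Base metal (shear rupture): φR_n = 0.75 × 0.6 × 65 × 0.875 × 16 = 409.5 kip.
Governing: weld metal.

φR_n ≈ 344 kip (weld metal governs)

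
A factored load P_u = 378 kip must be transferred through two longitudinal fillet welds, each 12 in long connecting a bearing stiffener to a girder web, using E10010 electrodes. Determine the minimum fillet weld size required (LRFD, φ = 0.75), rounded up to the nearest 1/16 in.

w = 1/2 in

E100XX → F_EXX = 100 ksi.
Total weld length L = 24 in.
Required throat t_e = P_u / (φ × 0.6 F_EXX × L) = 378 / (0.75 × 0.6 × 100 × 24) = 0.35 in.
Required leg w = t_e / 0.707 = 0.495 in → use 1/2 in.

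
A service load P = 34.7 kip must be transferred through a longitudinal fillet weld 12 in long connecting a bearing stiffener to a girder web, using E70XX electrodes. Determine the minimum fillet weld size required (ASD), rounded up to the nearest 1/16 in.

w = 1/4 in

E70XX → F_EXX = 70 ksi.
Total weld length L = 12 in.
Required throat t_e = P × Ω / (0.6 F_EXX × L) = 34.7 × 2.0 / (0.6 × 70 × 12) = 0.1377 in.
Required leg w = t_e / 0.707 = 0.1948 in → use 1/4 in.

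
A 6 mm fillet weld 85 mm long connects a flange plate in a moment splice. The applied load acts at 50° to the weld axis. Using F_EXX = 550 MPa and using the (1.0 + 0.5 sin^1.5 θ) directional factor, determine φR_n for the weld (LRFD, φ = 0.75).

φR_n ≈ 119 kN

t_e = 0.707 × 6 = 4.242 mm; A_we = 4.242 × 85 = 360.6 mm².
Directional factor: 1.0 + 0.5 sin^1.5(50°) = 1.335.
F_nw = 0.6 × 550 × 1.335 = 440.6 MPa.
φR_n = 0.75 × 440.6 × 360.6 × 10⁻³ = 119.2 kN.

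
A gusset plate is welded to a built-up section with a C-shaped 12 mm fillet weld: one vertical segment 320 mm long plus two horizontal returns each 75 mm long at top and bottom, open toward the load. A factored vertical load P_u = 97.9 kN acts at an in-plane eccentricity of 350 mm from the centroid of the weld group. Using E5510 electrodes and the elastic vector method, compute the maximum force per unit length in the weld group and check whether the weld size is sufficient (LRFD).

f_max ≈ 965 N/mm; adequate

E55XX → F_EXX = 550 MPa.
Total weld length L_w = 470 mm. Treat welds as unit-width lines.
Centroid: x̄ = 2×75×37.5 / 470 = 11.97 mm from the vertical weld.
Polar moment about centroid: J = I_x + I_y = [320³/12 + 2×75×160²] + [320×11.97² + 2(75³/12 + 75×25.53²)] = 6785000 mm³.
Direct shear f_v = P/L_w = 97.9×10³ / 470 = 208.3 N/mm (vertical).
Torsion M = P·e = 97.9×10³ × 350 = 34265000 N·mm.
Critical point at (x, y) = (63.03, 160) from centroid. f_tx = M·y/J = 808.1 N/mm; f_ty = M·x/J = 318.3 N/mm.
Resultant f_max = √[f_tx² + (f_v + f_ty)²] = √[808.1² + (208.3 + 318.3)²] = 964.5 N/mm.
Capacity per unit length: φr_n = 0.75 × 0.6 × 550 × (0.707 × 12) = 2100 N/mm.
964.5 ≤ 2100 → adequate.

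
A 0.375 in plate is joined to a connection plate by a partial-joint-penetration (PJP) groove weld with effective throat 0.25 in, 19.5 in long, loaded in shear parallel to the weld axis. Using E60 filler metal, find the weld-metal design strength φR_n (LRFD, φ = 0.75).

E60XX → F_EXX = 60 ksi.
Effective throat (given) t_e = 0.25 in.
A_we = 0.25 × 19.5 = 4.875 in².
F_nw = 0.6 F_EXX = 36 ksi.
φR_n = 0.75 × 36 × 4.875 = 131.6 kips.

φR_n ≈ 132 kips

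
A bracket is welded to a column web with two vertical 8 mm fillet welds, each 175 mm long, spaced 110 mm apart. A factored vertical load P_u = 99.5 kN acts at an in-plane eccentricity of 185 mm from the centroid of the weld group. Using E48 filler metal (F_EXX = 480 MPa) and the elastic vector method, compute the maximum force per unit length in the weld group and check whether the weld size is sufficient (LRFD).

f_max ≈ 1150 N/mm; adequate

Total weld length L_w = 350 mm. Treat welds as unit-width lines.
Polar moment about centroid: J = 2[d³/12 + d(b/2)²] = 2[175³/12 + 175×55²] = 1952000 mm³.
Direct shear f_v = P/L_w = 99.5×10³ / 350 = 284.3 N/mm (vertical).
Torsion M = P·e = 99.5×10³ × 185 = 18408000 N·mm.
Critical point at (x, y) = (55, 87.5) from centroid. f_tx = M·y/J = 825.1 N/mm; f_ty = M·x/J = 518.7 N/mm.
Resultant f_max = √[f_tx² + (f_v + f_ty)²] = √[825.1² + (284.3 + 518.7)²] = 1151 N/mm.
Capacity per unit length: φr_n = 0.75 × 0.6 × 480 × (0.707 × 8) = 1222 N/mm.
1151 ≤ 1222 → adequate.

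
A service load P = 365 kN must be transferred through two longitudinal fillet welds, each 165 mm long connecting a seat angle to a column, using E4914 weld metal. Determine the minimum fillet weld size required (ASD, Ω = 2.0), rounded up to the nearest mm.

E49XX → F_EXX = 490 MPa.
Total weld length L = 330 mm.
Required throat t_e = P × Ω / (0.6 F_EXX × L) = 365 × 2.0 / (0.6 × 490 × 330 × 10⁻³) = 7.524 mm.
Required leg w = t_e / 0.707 = 10.64 mm → use 11 mm.

w = 11 mm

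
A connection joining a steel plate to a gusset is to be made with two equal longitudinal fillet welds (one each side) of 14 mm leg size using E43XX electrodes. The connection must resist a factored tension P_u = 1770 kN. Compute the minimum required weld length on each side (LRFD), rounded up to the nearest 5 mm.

E43XX → F_EXX = 430 MPa.
Throat t_e = 0.707 × 14 = 9.898 mm.
φr_n = 0.75 × 0.6 × 430 × 9.898 × 10⁻³ = 1.915 kN/mm.
L_req = P_u / φr_n = 1770 / 1.915 = 924.2 mm total.
Per side: 924.2 / 2 = 462.1 mm.
Round up → use L = 465 mm on each side.

L = 465 mm on each side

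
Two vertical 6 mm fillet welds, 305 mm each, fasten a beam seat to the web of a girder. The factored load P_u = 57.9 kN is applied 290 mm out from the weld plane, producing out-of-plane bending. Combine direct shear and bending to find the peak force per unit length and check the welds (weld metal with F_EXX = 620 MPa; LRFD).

L_w = 2 × 305 = 610 mm; section modulus (unit throat) S = 2 × L²/6 = 31010 mm².
Direct shear f_v = P/L_w = 57.9×10³/610 = 94.92 N/mm.
Moment M = P × e = 57.9×10³ × 290 = 16791000 N·mm; bending f_b = M/S = 541.5 N/mm.
f_max = √(f_v² + f_b²) = √(94.92² + 541.5²) = 549.8 N/mm.
φr_n = 0.75 × 0.6 × 620 × (0.707 × 6) = 1184 N/mm → adequate.

f_max ≈ 550 N/mm; adequate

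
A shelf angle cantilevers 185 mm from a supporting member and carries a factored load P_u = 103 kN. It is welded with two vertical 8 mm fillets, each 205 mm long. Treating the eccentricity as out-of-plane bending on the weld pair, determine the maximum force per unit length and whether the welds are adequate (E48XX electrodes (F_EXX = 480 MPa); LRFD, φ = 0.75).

L_w = 2 × 205 = 410 mm; section modulus (unit throat) S = 2 × L²/6 = 14010 mm².
Direct shear f_v = P/L_w = 103×10³/410 = 251.2 N/mm.
Moment M = P × e = 103×10³ × 185 = 19055000 N·mm; bending f_b = M/S = 1360 N/mm.
f_max = √(f_v² + f_b²) = √(251.2² + 1360²) = 1383 N/mm.
φr_n = 0.75 × 0.6 × 480 × (0.707 × 8) = 1222 N/mm → NOT adequate.

f_max ≈ 1380 N/mm; NOT adequate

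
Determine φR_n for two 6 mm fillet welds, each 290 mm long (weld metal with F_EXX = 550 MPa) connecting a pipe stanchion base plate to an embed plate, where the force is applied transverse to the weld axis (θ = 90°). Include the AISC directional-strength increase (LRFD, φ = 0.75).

t_e = 0.707 × 6 = 4.242 mm; A_we = 4.242 × 580 = 2460 mm².
Directional factor: 1.0 + 0.5 sin^1.5(90°) = 1.5.
F_nw = 0.6 × 550 × 1.5 = 495 MPa.
φR_n = 0.75 × 495 × 2460 × 10⁻³ = 913.4 kN.

φR_n ≈ 913 kN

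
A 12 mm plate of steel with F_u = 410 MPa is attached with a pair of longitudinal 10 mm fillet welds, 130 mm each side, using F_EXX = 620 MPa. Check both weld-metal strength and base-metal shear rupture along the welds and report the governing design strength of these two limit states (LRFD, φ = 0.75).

t_e = 0.707 × 10 = 7.07 mm; L = 260 mm.
Weld metal: φR_n = 0.75 × 0.6 × 620 × 7.07 × 260 × 10⁻³ = 512.9 kN.
Base metal (shear rupture): φR_n = 0.75 × 0.6 × 410 × 12 × 260 × 10⁻³ = 575.6 kN.
Governing: weld metal.

φR_n ≈ 513 kN (weld metal governs)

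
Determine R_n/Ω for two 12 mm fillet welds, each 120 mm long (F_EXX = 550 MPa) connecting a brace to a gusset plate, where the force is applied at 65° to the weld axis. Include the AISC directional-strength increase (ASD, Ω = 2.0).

R_n/Ω ≈ 481 kN

t_e = 0.707 × 12 = 8.484 mm; A_we = 8.484 × 240 = 2036 mm².
Directional factor: 1.0 + 0.5 sin^1.5(65°) = 1.431.
F_nw = 0.6 × 550 × 1.431 = 472.4 MPa.
R_n/Ω = (472.4 × 2036) / 2.0 × 10⁻³ = 480.9 kN.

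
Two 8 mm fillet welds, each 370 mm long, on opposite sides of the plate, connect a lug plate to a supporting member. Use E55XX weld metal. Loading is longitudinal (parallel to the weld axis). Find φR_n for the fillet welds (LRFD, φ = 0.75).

E55XX → F_EXX = 550 MPa.
Effective throat t_e = 0.707 × 8 = 5.656 mm.
Total length L = 740 mm; A_we = 5.656 × 740 = 4185 mm².
F_nw = 0.6 F_EXX = 0.6 × 550 = 330 MPa.
φR_n = 0.75 × 330 × 4185 × 10⁻³ = 1036 kN.

φR_n ≈ 1040 kN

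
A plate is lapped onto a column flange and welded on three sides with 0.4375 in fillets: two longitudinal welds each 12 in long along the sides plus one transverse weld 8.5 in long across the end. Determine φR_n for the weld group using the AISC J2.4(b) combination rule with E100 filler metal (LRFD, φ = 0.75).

E100XX → F_EXX = 100 ksi.
t_e = 0.707 × 0.4375 = 0.3093 in.
R_nwl = 0.6 × 100 × 0.3093 × 24 = 445.4 kip (longitudinal, 2 welds).
R_nwt = 0.6 × 100 × 0.3093 × 8.5 = 157.7 kip (transverse, base value).
(i) R_nwl + R_nwt = 603.2 kip; (ii) 0.85 R_nwl + 1.5 R_nwt = 615.2 kip.
R_n = max = 615.2 kip [governs: (ii)]; φR_n = 461.4 kip.

φR_n ≈ 461 kip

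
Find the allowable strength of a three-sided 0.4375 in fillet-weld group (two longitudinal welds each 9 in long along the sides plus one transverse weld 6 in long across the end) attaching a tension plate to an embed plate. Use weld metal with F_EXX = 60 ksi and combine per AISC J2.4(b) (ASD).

R_n/Ω ≈ 135 kips

t_e = 0.707 × 0.4375 = 0.3093 in.
R_nwl = 0.6 × 60 × 0.3093 × 18 = 200.4 kips (longitudinal, 2 welds).
R_nwt = 0.6 × 60 × 0.3093 × 6 = 66.81 kips (transverse, base value).
(i) R_nwl + R_nwt = 267.2 kips; (ii) 0.85 R_nwl + 1.5 R_nwt = 270.6 kips.
R_n = max = 270.6 kips [governs: (ii)]; R_n/Ω = 135.3 kips.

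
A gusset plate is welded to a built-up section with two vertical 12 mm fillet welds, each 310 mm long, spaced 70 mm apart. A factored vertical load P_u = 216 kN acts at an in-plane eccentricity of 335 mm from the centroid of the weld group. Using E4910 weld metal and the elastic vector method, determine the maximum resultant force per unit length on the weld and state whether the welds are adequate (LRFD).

E49XX → F_EXX = 490 MPa.
Total weld length L_w = 620 mm. Treat welds as unit-width lines.
Polar moment about centroid: J = 2[d³/12 + d(b/2)²] = 2[310³/12 + 310×35²] = 5725000 mm³.
Direct shear f_v = P/L_w = 216×10³ / 620 = 348.4 N/mm (vertical).
Torsion M = P·e = 216×10³ × 335 = 72360000 N·mm.
Critical point at (x, y) = (35, 155) from centroid. f_tx = M·y/J = 1959 N/mm; f_ty = M·x/J = 442.4 N/mm.
Resultant f_max = √[f_tx² + (f_v + f_ty)²] = √[1959² + (348.4 + 442.4)²] = 2113 N/mm.
Capacity per unit length: φr_n = 0.75 × 0.6 × 490 × (0.707 × 12) = 1871 N/mm.
2113 > 1871 → NOT adequate.

f_max ≈ 2110 N/mm; NOT adequate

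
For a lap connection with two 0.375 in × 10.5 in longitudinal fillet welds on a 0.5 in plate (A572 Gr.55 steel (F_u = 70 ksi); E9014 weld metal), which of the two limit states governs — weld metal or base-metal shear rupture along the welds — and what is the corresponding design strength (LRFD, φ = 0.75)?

φR_n ≈ 225 kips (weld metal governs)

E90XX → F_EXX = 90 ksi.
t_e = 0.707 × 0.375 = 0.2651 in; L = 21 in.
Weld metal: φR_n = 0.75 × 0.6 × 90 × 0.2651 × 21 = 225.5 kips.
Base metal (shear rupture): φR_n = 0.75 × 0.6 × 70 × 0.5 × 21 = 330.8 kips.
Governing: weld metal.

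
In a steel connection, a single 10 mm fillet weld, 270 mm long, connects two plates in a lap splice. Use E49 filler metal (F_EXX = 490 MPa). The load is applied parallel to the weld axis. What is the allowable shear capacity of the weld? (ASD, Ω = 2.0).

R_n/Ω ≈ 281 kN

Effective throat t_e = 0.707 × 10 = 7.07 mm.
Total length L = 270 mm; A_we = 7.07 × 270 = 1909 mm².
F_nw = 0.6 F_EXX = 0.6 × 490 = 294 MPa.
R_n = 294 × 1909 × 10⁻³ = 561.2 kN; R_n/Ω = 561.2/2.0 = 280.6 kN.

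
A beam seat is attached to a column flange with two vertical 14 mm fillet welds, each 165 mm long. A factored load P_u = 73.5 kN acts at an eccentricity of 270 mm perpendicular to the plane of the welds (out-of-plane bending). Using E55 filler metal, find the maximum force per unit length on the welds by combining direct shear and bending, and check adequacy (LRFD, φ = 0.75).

E55XX → F_EXX = 550 MPa.
L_w = 2 × 165 = 330 mm; section modulus (unit throat) S = 2 × L²/6 = 9075 mm².
Direct shear f_v = P/L_w = 73.5×10³/330 = 222.7 N/mm.
Moment M = P × e = 73.5×10³ × 270 = 19845000 N·mm; bending f_b = M/S = 2187 N/mm.
f_max = √(f_v² + f_b²) = √(222.7² + 2187²) = 2198 N/mm.
φr_n = 0.75 × 0.6 × 550 × (0.707 × 14) = 2450 N/mm → adequate.

f_max ≈ 2200 N/mm; adequate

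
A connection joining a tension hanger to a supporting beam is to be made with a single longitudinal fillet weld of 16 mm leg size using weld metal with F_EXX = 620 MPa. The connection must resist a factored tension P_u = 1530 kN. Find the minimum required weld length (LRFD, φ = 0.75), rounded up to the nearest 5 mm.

L = 485 mm

Throat t_e = 0.707 × 16 = 11.31 mm.
φr_n = 0.75 × 0.6 × 620 × 11.31 × 10⁻³ = 3.156 kN/mm.
L_req = P_u / φr_n = 1530 / 3.156 = 484.8 mm total.
Round up → use L = 485 mm.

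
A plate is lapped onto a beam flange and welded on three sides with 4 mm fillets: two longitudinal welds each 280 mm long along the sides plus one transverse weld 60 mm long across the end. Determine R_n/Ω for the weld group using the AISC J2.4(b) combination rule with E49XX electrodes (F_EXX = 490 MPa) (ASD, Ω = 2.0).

R_n/Ω ≈ 258 kN

t_e = 0.707 × 4 = 2.828 mm.
R_nwl = 0.6 × 490 × 2.828 × 560 × 10⁻³ = 465.6 kN (longitudinal, 2 welds).
R_nwt = 0.6 × 490 × 2.828 × 60 × 10⁻³ = 49.89 kN (transverse, base value).
(i) R_nwl + R_nwt = 515.5 kN; (ii) 0.85 R_nwl + 1.5 R_nwt = 470.6 kN.
R_n = max = 515.5 kN [governs: (i)]; R_n/Ω = 257.7 kN.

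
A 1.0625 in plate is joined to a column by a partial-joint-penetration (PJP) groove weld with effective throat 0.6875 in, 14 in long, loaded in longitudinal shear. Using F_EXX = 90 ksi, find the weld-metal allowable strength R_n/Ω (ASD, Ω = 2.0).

R_n/Ω ≈ 260 kips

Effective throat (given) t_e = 0.6875 in.
A_we = 0.6875 × 14 = 9.625 in².
F_nw = 0.6 F_EXX = 54 ksi.
R_n/Ω = (54 × 9.625) / 2.0 = 259.9 kips.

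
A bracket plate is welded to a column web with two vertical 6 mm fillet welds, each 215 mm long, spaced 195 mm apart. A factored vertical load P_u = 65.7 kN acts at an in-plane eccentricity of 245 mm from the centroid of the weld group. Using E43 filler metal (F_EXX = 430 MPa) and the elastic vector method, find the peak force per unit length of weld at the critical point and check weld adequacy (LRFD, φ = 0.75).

Total weld length L_w = 430 mm. Treat welds as unit-width lines.
Polar moment about centroid: J = 2[d³/12 + d(b/2)²] = 2[215³/12 + 215×97.5²] = 5744000 mm³.
Direct shear f_v = P/L_w = 65.7×10³ / 430 = 152.8 N/mm (vertical).
Torsion M = P·e = 65.7×10³ × 245 = 16096000 N·mm.
Critical point at (x, y) = (97.5, 107.5) from centroid. f_tx = M·y/J = 301.2 N/mm; f_ty = M·x/J = 273.2 N/mm.
Resultant f_max = √[f_tx² + (f_v + f_ty)²] = √[301.2² + (152.8 + 273.2)²] = 521.8 N/mm.
Capacity per unit length: φr_n = 0.75 × 0.6 × 430 × (0.707 × 6) = 820.8 N/mm.
521.8 ≤ 820.8 → adequate.

f_max ≈ 522 N/mm; adequate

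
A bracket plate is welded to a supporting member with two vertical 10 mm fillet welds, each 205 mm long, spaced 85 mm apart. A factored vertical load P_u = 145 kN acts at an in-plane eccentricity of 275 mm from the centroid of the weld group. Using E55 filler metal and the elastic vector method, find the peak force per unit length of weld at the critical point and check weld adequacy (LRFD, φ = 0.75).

E55XX → F_EXX = 550 MPa.
Total weld length L_w = 410 mm. Treat welds as unit-width lines.
Polar moment about centroid: J = 2[d³/12 + d(b/2)²] = 2[205³/12 + 205×42.5²] = 2176000 mm³.
Direct shear f_v = P/L_w = 145×10³ / 410 = 353.7 N/mm (vertical).
Torsion M = P·e = 145×10³ × 275 = 39875000 N·mm.
Critical point at (x, y) = (42.5, 102.5) from centroid. f_tx = M·y/J = 1878 N/mm; f_ty = M·x/J = 778.7 N/mm.
Resultant f_max = √[f_tx² + (f_v + f_ty)²] = √[1878² + (353.7 + 778.7)²] = 2193 N/mm.
Capacity per unit length: φr_n = 0.75 × 0.6 × 550 × (0.707 × 10) = 1750 N/mm.
2193 > 1750 → NOT adequate.

f_max ≈ 2190 N/mm; NOT adequate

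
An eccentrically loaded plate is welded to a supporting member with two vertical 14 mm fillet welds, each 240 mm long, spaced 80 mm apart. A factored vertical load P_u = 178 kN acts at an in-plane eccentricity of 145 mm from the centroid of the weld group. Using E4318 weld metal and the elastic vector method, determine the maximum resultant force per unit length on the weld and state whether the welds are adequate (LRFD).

E43XX → F_EXX = 430 MPa.
Total weld length L_w = 480 mm. Treat welds as unit-width lines.
Polar moment about centroid: J = 2[d³/12 + d(b/2)²] = 2[240³/12 + 240×40²] = 3072000 mm³.
Direct shear f_v = P/L_w = 178×10³ / 480 = 370.8 N/mm (vertical).
Torsion M = P·e = 178×10³ × 145 = 25810000 N·mm.
Critical point at (x, y) = (40, 120) from centroid. f_tx = M·y/J = 1008 N/mm; f_ty = M·x/J = 336.1 N/mm.
Resultant f_max = √[f_tx² + (f_v + f_ty)²] = √[1008² + (370.8 + 336.1)²] = 1231 N/mm.
Capacity per unit length: φr_n = 0.75 × 0.6 × 430 × (0.707 × 14) = 1915 N/mm.
1231 ≤ 1915 → adequate.

f_max ≈ 1230 N/mm; adequate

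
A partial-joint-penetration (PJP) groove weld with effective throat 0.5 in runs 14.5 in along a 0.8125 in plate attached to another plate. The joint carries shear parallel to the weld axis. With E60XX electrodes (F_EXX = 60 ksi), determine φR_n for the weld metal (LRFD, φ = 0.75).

φR_n ≈ 196 kip

Effective throat (given) t_e = 0.5 in.
A_we = 0.5 × 14.5 = 7.25 in².
F_nw = 0.6 F_EXX = 36 ksi.
φR_n = 0.75 × 36 × 7.25 = 195.8 kip.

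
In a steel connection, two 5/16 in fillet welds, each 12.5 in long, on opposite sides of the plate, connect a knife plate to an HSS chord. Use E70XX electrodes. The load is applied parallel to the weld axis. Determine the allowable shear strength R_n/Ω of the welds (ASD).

E70XX → F_EXX = 70 ksi.
Effective throat t_e = 0.707 × 0.3125 = 0.2209 in.
Total length L = 25 in; A_we = 0.2209 × 25 = 5.523 in².
F_nw = 0.6 F_EXX = 0.6 × 70 = 42 ksi.
R_n = 42 × 5.523 = 232 kip; R_n/Ω = 232/2.0 = 116 kip.

R_n/Ω ≈ 116 kip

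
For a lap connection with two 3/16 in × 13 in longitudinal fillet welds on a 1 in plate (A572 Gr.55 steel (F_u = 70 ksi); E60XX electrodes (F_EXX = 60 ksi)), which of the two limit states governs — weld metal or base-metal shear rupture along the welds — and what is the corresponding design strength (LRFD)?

t_e = 0.707 × 0.1875 = 0.1326 in; L = 26 in.
Weld metal: φR_n = 0.75 × 0.6 × 60 × 0.1326 × 26 = 93.06 kips.
Base metal (shear rupture): φR_n = 0.75 × 0.6 × 70 × 1 × 26 = 819 kips.
Governing: weld metal.

φR_n ≈ 93.1 kips (weld metal governs)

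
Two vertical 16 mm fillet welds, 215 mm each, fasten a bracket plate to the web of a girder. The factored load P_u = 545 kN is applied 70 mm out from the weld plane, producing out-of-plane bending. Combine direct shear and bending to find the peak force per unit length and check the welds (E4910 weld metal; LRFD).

f_max ≈ 2780 N/mm; NOT adequate

E49XX → F_EXX = 490 MPa.
L_w = 2 × 215 = 430 mm; section modulus (unit throat) S = 2 × L²/6 = 15410 mm².
Direct shear f_v = P/L_w = 545×10³/430 = 1267 N/mm.
Moment M = P × e = 545×10³ × 70 = 38150000 N·mm; bending f_b = M/S = 2476 N/mm.
f_max = √(f_v² + f_b²) = √(1267² + 2476²) = 2781 N/mm.
φr_n = 0.75 × 0.6 × 490 × (0.707 × 16) = 2494 N/mm → NOT adequate.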